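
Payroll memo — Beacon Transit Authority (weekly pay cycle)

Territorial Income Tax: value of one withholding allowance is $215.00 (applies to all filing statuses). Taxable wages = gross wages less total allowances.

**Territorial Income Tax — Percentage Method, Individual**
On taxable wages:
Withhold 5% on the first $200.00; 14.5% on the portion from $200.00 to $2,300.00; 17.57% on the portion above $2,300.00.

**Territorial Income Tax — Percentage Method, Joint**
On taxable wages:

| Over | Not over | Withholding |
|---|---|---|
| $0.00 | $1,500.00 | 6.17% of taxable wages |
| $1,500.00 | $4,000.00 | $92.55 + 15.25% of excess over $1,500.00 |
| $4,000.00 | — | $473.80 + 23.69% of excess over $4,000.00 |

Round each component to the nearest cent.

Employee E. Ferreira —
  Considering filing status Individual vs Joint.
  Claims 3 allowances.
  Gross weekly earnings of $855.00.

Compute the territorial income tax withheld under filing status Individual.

$11.45

Territorial Income Tax (Individual): taxable = $855.00 − 3×$215.00 = $210.00
  $10.00 + 14.5% × ($210.00 − $200.00) = $10.00 + 14.5% × $10.00 = $11.45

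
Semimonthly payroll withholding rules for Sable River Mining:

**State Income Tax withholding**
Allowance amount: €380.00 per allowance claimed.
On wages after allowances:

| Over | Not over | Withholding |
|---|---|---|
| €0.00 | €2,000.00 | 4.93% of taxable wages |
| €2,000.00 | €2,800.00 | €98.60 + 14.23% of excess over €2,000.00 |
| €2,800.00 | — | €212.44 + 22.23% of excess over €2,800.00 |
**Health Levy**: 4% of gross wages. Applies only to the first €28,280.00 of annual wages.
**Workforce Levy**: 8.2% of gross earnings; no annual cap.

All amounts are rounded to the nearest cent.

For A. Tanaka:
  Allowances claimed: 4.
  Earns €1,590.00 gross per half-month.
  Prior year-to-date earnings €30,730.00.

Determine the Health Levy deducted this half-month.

€0.00

Health Levy: YTD €30,730.00 ≥ cap €28,280.00 → €0.00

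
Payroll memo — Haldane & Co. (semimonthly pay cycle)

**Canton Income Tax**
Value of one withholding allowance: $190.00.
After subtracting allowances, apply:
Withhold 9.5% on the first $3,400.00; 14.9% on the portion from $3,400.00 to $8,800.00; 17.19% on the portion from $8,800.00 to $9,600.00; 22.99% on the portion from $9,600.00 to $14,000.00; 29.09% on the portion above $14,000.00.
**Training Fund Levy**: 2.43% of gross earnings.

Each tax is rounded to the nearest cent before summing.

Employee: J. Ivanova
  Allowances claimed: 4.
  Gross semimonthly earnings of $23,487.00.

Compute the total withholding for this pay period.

Canton Income Tax: taxable = $23,487.00 − 4×$190.00 = $22,727.00
  $2,276.68 + 29.09% × ($22,727.00 − $14,000.00) = $2,276.68 + 29.09% × $8,727.00 = $4,815.36
Training Fund Levy: 2.43% × $23,487.00 = $570.73
Total: $4,815.36 + $570.73 = $5,386.09

$5,386.09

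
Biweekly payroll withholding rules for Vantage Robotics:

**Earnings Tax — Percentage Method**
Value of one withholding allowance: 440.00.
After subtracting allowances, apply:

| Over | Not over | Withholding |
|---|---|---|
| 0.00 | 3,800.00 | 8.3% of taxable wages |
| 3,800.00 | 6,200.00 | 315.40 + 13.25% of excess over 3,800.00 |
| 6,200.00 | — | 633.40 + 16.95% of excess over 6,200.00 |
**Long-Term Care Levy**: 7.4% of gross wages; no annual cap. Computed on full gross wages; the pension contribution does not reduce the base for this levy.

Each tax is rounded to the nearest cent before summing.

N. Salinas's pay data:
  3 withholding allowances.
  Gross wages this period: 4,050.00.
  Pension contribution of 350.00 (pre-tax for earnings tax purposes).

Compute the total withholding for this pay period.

497.24

Earnings Tax: taxable = 4,050.00 − 350.00 − 3×440.00 = 2,380.00
  8.3% × 2,380.00 = 197.54
Long-Term Care Levy: 7.4% × 4,050.00 = 299.70
Total: 197.54 + 299.70 = 497.24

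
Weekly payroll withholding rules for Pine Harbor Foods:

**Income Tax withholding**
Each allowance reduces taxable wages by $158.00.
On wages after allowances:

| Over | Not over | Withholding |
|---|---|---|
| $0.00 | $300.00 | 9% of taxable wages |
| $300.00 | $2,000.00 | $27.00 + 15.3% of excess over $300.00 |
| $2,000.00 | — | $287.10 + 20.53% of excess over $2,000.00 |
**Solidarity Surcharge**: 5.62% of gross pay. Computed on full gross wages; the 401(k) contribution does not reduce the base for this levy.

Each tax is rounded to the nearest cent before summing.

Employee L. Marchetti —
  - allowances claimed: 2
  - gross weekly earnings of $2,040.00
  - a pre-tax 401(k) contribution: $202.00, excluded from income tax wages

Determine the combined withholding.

Income Tax: taxable = $2,040.00 − $202.00 − 2×$158.00 = $1,522.00
  $27.00 + 15.3% × ($1,522.00 − $300.00) = $27.00 + 15.3% × $1,222.00 = $213.97
Solidarity Surcharge: 5.62% × $2,040.00 = $114.65
Total: $213.97 + $114.65 = $328.62

$328.62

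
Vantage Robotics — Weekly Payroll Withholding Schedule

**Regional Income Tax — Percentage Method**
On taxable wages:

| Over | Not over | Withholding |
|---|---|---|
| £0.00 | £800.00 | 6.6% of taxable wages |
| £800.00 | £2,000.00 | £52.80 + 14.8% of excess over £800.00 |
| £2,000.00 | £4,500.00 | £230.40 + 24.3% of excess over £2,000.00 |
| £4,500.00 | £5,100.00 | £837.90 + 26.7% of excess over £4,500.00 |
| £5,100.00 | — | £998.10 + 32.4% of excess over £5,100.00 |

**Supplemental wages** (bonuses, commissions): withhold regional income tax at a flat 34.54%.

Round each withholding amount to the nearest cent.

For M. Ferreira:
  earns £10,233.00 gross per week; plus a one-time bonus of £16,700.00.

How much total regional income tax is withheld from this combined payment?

£8,429.37

Regional Income Tax: taxable = £10,233.00
  £998.10 + 32.4% × (£10,233.00 − £5,100.00) = £998.10 + 32.4% × £5,133.00 = £2,661.19
Supplemental (34.54% flat on bonus): 34.54% × £16,700.00 = £5,768.18
Total regional income tax: £2,661.19 + £5,768.18 = £8,429.37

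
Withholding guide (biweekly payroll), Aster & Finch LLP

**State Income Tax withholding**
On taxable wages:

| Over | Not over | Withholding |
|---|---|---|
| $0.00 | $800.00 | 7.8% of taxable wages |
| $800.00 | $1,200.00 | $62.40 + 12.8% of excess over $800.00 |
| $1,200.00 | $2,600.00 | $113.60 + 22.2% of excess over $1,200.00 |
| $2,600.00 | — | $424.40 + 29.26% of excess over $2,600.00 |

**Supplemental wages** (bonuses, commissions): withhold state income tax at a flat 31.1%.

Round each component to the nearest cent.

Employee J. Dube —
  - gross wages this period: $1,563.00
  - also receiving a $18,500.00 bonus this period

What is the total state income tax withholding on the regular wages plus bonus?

State Income Tax: taxable = $1,563.00
  $113.60 + 22.2% × ($1,563.00 − $1,200.00) = $113.60 + 22.2% × $363.00 = $194.19
Supplemental (31.1% flat on bonus): 31.1% × $18,500.00 = $5,753.50
Total state income tax: $194.19 + $5,753.50 = $5,947.69

$5,947.69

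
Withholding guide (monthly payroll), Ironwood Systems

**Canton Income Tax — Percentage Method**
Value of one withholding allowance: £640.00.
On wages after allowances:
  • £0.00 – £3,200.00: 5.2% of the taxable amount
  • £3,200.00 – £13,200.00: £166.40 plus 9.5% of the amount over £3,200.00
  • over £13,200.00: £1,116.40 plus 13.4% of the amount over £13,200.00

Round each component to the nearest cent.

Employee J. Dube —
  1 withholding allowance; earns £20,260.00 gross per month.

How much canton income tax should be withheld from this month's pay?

Canton Income Tax: taxable = £20,260.00 − 1×£640.00 = £19,620.00
  £1,116.40 + 13.4% × (£19,620.00 − £13,200.00) = £1,116.40 + 13.4% × £6,420.00 = £1,976.68

£1,976.68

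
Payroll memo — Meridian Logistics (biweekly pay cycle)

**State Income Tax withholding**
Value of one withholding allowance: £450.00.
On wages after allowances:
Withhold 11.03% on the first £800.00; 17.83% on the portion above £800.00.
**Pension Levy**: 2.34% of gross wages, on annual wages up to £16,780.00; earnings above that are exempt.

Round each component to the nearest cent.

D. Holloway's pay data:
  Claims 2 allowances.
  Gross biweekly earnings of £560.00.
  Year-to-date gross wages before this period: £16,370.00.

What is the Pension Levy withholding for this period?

£9.59

Pension Levy: cap £16,780.00 − YTD £16,370.00 = £410.00 subject; 2.34% × £410.00 = £9.59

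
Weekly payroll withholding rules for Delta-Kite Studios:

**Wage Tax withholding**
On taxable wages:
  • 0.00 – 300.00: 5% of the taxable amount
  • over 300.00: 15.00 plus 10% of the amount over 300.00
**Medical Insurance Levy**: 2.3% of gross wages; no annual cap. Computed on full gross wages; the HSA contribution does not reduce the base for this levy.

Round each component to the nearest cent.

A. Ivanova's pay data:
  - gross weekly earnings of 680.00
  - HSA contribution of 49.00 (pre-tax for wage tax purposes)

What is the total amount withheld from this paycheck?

Wage Tax: taxable = 680.00 − 49.00 = 631.00
  15.00 + 10% × (631.00 − 300.00) = 15.00 + 10% × 331.00 = 48.10
Medical Insurance Levy: 2.3% × 680.00 = 15.64
Total: 48.10 + 15.64 = 63.74

63.74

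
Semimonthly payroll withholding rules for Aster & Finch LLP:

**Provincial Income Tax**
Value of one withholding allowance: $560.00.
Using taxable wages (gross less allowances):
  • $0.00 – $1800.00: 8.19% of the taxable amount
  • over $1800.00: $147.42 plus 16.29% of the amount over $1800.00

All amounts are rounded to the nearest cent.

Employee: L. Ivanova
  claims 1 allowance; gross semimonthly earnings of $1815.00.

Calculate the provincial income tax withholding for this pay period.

Provincial Income Tax: taxable = $1815.00 − 1×$560.00 = $1255.00
  8.19% × $1255.00 = $102.78

$102.78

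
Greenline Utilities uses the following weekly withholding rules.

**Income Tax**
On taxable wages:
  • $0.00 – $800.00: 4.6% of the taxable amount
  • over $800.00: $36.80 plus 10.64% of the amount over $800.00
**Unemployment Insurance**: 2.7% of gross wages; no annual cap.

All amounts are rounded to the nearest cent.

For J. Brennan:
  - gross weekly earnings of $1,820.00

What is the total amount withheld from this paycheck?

$194.47

Income Tax: taxable = $1,820.00
  $36.80 + 10.64% × ($1,820.00 − $800.00) = $36.80 + 10.64% × $1,020.00 = $145.33
Unemployment Insurance: 2.7% × $1,820.00 = $49.14
Total: $145.33 + $49.14 = $194.47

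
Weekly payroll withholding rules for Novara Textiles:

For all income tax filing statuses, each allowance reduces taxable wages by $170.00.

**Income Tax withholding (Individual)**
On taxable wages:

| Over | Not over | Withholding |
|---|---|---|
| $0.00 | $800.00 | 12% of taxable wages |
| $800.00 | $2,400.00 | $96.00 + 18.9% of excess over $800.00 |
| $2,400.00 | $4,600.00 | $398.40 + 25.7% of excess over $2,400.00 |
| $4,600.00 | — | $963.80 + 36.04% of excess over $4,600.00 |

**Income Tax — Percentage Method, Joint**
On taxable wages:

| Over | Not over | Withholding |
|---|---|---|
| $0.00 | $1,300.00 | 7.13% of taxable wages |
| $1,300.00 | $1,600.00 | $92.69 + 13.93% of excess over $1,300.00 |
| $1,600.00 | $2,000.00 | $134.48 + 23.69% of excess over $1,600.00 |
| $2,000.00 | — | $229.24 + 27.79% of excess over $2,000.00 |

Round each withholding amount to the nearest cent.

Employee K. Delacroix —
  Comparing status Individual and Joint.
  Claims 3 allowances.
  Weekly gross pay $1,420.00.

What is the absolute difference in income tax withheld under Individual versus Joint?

Income Tax (Individual): taxable = $1,420.00 − 3×$170.00 = $910.00
  $96.00 + 18.9% × ($910.00 − $800.00) = $96.00 + 18.9% × $110.00 = $116.79
Income Tax (Joint): taxable = $1,420.00 − 3×$170.00 = $910.00
  7.13% × $910.00 = $64.88
Difference: |$116.79 − $64.88| = $51.91 (higher under Individual)

$51.91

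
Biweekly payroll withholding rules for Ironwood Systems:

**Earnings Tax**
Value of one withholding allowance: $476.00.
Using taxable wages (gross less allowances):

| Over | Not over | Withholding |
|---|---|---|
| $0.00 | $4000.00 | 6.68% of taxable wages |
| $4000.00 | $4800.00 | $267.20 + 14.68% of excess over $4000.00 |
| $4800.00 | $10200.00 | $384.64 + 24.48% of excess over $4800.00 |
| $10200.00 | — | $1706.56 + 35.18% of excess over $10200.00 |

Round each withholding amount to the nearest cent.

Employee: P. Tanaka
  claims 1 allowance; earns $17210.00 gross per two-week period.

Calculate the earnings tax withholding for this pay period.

$4005.22

Earnings Tax: taxable = $17210.00 − 1×$476.00 = $16734.00
  $1706.56 + 35.18% × ($16734.00 − $10200.00) = $1706.56 + 35.18% × $6534.00 = $4005.22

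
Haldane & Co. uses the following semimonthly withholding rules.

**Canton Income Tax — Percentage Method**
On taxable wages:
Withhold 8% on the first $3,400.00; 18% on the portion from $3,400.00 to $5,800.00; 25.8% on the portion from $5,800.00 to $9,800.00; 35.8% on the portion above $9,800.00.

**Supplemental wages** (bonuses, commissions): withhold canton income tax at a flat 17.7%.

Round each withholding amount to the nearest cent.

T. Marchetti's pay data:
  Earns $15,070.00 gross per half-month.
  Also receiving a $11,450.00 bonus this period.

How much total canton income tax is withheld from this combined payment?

Canton Income Tax: taxable = $15,070.00
  $1,736.00 + 35.8% × ($15,070.00 − $9,800.00) = $1,736.00 + 35.8% × $5,270.00 = $3,622.66
Supplemental (17.7% flat on bonus): 17.7% × $11,450.00 = $2,026.65
Total canton income tax: $3,622.66 + $2,026.65 = $5,649.31

$5,649.31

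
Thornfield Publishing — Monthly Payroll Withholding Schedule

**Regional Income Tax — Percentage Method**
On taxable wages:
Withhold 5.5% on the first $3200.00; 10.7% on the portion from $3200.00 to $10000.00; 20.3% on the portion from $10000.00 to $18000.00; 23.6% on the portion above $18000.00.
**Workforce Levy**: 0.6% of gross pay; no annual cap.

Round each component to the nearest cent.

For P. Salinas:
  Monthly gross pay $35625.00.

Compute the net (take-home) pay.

$28724.15

Regional Income Tax: taxable = $35625.00
  $2527.60 + 23.6% × ($35625.00 − $18000.00) = $2527.60 + 23.6% × $17625.00 = $6687.10
Workforce Levy: 0.6% × $35625.00 = $213.75
Total withheld: $6687.10 + $213.75 = $6900.85
Net pay: $35625.00 − $6900.85 = $28724.15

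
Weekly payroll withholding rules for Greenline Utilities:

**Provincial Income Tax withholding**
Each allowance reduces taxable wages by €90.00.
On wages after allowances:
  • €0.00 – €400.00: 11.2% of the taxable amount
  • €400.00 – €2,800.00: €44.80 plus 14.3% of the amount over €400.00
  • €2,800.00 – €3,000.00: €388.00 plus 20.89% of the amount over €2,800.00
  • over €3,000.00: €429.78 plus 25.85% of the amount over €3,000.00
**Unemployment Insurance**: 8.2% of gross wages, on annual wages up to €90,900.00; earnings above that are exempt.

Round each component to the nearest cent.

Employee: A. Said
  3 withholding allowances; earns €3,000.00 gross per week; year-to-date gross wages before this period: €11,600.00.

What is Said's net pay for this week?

Provincial Income Tax: taxable = €3,000.00 − 3×€90.00 = €2,730.00
  €44.80 + 14.3% × (€2,730.00 − €400.00) = €44.80 + 14.3% × €2,330.00 = €377.99
Unemployment Insurance: 8.2% × €3,000.00 = €246.00
Total withheld: €377.99 + €246.00 = €623.99
Net pay: €3,000.00 − €623.99 = €2,376.01

€2,376.01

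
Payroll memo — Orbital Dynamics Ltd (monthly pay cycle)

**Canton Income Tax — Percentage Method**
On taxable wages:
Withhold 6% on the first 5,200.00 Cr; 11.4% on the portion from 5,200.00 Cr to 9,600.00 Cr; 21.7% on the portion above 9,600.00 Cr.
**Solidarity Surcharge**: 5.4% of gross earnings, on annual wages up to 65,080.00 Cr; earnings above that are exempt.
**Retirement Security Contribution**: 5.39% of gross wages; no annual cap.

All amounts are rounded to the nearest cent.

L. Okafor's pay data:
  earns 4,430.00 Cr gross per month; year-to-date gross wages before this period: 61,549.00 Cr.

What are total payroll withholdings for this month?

Canton Income Tax: taxable = 4,430.00 Cr
  6% × 4,430.00 Cr = 265.80 Cr
Solidarity Surcharge: cap 65,080.00 Cr − YTD 61,549.00 Cr = 3,531.00 Cr subject; 5.4% × 3,531.00 Cr = 190.67 Cr
Retirement Security Contribution: 5.39% × 4,430.00 Cr = 238.78 Cr
Total: 265.80 Cr + 190.67 Cr + 238.78 Cr = 695.25 Cr

695.25 Cr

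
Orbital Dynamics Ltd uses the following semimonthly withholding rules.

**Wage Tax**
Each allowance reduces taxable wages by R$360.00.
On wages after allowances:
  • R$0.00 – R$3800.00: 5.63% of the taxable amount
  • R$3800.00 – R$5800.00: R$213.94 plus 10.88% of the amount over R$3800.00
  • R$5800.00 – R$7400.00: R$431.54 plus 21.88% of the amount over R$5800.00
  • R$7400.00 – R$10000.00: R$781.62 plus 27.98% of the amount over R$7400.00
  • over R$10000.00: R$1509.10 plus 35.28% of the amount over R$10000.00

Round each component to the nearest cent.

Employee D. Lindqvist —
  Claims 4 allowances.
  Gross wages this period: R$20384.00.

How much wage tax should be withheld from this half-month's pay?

R$4664.54

Wage Tax: taxable = R$20384.00 − 4×R$360.00 = R$18944.00
  R$1509.10 + 35.28% × (R$18944.00 − R$10000.00) = R$1509.10 + 35.28% × R$8944.00 = R$4664.54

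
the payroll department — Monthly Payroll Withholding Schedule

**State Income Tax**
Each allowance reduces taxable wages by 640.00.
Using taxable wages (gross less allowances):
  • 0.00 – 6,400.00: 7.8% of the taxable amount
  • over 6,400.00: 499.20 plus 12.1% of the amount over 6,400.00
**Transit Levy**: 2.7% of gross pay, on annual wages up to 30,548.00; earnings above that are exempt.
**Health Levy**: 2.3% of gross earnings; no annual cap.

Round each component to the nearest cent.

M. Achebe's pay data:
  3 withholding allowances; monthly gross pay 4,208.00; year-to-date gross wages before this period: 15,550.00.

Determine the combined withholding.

388.86

State Income Tax: taxable = 4,208.00 − 3×640.00 = 2,288.00
  7.8% × 2,288.00 = 178.46
Transit Levy: 2.7% × 4,208.00 = 113.62
Health Levy: 2.3% × 4,208.00 = 96.78
Total: 178.46 + 113.62 + 96.78 = 388.86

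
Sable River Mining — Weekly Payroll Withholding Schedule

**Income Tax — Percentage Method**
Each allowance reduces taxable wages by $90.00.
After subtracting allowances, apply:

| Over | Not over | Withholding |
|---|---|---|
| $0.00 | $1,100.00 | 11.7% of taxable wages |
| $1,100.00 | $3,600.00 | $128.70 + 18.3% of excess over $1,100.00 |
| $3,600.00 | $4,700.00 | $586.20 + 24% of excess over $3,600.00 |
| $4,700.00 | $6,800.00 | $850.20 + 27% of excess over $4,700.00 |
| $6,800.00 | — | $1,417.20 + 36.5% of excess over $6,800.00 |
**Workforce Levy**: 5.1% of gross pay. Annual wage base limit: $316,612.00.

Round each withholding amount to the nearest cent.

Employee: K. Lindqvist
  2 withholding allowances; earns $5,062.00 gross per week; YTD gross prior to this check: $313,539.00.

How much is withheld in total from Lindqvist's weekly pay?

Income Tax: taxable = $5,062.00 − 2×$90.00 = $4,882.00
  $850.20 + 27% × ($4,882.00 − $4,700.00) = $850.20 + 27% × $182.00 = $899.34
Workforce Levy: cap $316,612.00 − YTD $313,539.00 = $3,073.00 subject; 5.1% × $3,073.00 = $156.72
Total: $899.34 + $156.72 = $1,056.06

$1,056.06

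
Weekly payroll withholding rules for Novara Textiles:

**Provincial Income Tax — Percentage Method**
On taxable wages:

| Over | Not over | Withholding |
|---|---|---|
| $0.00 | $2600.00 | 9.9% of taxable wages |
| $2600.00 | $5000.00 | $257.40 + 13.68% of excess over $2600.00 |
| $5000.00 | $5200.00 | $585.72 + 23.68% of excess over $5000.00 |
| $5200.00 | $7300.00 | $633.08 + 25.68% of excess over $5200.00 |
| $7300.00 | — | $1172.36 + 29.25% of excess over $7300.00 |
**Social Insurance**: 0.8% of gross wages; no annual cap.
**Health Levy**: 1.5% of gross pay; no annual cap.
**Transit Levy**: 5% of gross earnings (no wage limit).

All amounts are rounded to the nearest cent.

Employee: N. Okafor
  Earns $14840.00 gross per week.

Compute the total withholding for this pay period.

Provincial Income Tax: taxable = $14840.00
  $1172.36 + 29.25% × ($14840.00 − $7300.00) = $1172.36 + 29.25% × $7540.00 = $3377.81
Social Insurance: 0.8% × $14840.00 = $118.72
Health Levy: 1.5% × $14840.00 = $222.60
Transit Levy: 5% × $14840.00 = $742.00
Total: $3377.81 + $118.72 + $222.60 + $742.00 = $4461.13

$4461.13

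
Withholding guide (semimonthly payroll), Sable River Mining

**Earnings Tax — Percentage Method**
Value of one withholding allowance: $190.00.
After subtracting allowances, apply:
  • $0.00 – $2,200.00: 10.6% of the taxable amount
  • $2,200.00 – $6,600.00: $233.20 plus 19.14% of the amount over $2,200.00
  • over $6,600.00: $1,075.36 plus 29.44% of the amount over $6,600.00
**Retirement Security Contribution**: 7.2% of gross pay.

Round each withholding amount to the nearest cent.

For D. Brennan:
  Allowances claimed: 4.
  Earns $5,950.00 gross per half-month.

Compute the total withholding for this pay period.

$1,233.89

Earnings Tax: taxable = $5,950.00 − 4×$190.00 = $5,190.00
  $233.20 + 19.14% × ($5,190.00 − $2,200.00) = $233.20 + 19.14% × $2,990.00 = $805.49
Retirement Security Contribution: 7.2% × $5,950.00 = $428.40
Total: $805.49 + $428.40 = $1,233.89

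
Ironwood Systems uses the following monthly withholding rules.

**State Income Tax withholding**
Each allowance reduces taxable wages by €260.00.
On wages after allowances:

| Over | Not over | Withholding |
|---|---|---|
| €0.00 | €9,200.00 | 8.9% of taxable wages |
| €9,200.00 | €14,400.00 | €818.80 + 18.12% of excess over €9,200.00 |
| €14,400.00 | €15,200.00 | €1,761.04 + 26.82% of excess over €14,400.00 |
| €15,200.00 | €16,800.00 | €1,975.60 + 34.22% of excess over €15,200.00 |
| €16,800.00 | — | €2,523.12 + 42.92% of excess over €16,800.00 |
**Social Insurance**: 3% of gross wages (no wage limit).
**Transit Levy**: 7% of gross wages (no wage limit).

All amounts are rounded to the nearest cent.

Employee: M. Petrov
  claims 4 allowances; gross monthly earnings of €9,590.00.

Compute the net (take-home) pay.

State Income Tax: taxable = €9,590.00 − 4×€260.00 = €8,550.00
  8.9% × €8,550.00 = €760.95
Social Insurance: 3% × €9,590.00 = €287.70
Transit Levy: 7% × €9,590.00 = €671.30
Total withheld: €760.95 + €287.70 + €671.30 = €1,719.95
Net pay: €9,590.00 − €1,719.95 = €7,870.05

€7,870.05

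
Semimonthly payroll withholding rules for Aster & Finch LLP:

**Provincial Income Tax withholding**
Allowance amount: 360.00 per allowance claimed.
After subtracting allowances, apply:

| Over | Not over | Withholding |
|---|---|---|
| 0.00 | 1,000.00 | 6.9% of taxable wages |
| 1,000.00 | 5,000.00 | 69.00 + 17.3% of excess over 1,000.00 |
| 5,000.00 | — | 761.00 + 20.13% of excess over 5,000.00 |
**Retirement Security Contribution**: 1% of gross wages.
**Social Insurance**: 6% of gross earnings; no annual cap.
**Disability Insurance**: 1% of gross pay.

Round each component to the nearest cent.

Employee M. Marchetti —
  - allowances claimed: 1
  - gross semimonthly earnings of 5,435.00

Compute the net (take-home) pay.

Provincial Income Tax: taxable = 5,435.00 − 1×360.00 = 5,075.00
  761.00 + 20.13% × (5,075.00 − 5,000.00) = 761.00 + 20.13% × 75.00 = 776.10
Retirement Security Contribution: 1% × 5,435.00 = 54.35
Social Insurance: 6% × 5,435.00 = 326.10
Disability Insurance: 1% × 5,435.00 = 54.35
Total withheld: 776.10 + 54.35 + 326.10 + 54.35 = 1,210.90
Net pay: 5,435.00 − 1,210.90 = 4,224.10

4,224.10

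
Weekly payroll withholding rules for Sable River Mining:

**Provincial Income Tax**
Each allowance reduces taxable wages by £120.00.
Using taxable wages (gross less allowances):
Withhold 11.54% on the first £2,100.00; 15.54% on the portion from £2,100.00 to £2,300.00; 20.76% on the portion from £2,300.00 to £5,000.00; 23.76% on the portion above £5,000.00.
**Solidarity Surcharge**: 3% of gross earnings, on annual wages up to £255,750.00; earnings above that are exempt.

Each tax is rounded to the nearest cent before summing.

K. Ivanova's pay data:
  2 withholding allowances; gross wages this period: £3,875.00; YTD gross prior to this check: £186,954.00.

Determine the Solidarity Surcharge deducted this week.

£116.25

Solidarity Surcharge: 3% × £3,875.00 = £116.25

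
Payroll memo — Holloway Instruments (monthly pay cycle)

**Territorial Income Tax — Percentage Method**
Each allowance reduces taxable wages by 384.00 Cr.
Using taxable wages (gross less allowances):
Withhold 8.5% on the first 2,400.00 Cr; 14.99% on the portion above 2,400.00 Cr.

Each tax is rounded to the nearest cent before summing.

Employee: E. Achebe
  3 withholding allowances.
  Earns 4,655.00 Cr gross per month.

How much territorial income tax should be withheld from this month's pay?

Territorial Income Tax: taxable = 4,655.00 Cr − 3×384.00 Cr = 3,503.00 Cr
  204.00 Cr + 14.99% × (3,503.00 Cr − 2,400.00 Cr) = 204.00 Cr + 14.99% × 1,103.00 Cr = 369.34 Cr

369.34 Cr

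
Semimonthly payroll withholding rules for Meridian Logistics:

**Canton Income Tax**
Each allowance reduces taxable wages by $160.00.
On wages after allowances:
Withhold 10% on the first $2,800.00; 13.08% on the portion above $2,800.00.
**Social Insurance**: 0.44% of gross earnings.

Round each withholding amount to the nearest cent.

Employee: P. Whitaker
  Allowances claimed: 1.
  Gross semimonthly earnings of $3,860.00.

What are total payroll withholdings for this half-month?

$414.70

Canton Income Tax: taxable = $3,860.00 − 1×$160.00 = $3,700.00
  $280.00 + 13.08% × ($3,700.00 − $2,800.00) = $280.00 + 13.08% × $900.00 = $397.72
Social Insurance: 0.44% × $3,860.00 = $16.98
Total: $397.72 + $16.98 = $414.70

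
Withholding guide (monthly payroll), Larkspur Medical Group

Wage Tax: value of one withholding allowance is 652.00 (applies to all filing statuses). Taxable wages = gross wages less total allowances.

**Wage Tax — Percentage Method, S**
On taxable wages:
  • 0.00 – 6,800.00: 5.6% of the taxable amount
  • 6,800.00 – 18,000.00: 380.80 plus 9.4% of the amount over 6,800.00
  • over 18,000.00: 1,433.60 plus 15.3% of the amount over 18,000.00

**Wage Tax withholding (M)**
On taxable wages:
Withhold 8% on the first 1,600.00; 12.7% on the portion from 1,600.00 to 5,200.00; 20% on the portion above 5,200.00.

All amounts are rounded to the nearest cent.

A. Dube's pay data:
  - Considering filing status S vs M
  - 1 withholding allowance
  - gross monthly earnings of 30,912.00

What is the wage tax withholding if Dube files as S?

Wage Tax (S): taxable = 30,912.00 − 1×652.00 = 30,260.00
  1,433.60 + 15.3% × (30,260.00 − 18,000.00) = 1,433.60 + 15.3% × 12,260.00 = 3,309.38

3,309.38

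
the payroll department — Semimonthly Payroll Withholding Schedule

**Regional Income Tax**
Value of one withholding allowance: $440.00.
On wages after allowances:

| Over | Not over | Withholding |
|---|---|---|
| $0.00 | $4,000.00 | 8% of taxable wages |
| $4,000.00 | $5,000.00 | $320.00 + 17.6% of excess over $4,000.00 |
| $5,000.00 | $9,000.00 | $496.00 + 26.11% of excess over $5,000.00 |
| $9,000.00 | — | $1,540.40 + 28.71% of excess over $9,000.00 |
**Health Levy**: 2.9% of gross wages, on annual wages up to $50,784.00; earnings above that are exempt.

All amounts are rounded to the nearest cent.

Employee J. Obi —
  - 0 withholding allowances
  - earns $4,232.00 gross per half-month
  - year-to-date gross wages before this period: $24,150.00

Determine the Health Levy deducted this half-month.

Health Levy: 2.9% × $4,232.00 = $122.73

$122.73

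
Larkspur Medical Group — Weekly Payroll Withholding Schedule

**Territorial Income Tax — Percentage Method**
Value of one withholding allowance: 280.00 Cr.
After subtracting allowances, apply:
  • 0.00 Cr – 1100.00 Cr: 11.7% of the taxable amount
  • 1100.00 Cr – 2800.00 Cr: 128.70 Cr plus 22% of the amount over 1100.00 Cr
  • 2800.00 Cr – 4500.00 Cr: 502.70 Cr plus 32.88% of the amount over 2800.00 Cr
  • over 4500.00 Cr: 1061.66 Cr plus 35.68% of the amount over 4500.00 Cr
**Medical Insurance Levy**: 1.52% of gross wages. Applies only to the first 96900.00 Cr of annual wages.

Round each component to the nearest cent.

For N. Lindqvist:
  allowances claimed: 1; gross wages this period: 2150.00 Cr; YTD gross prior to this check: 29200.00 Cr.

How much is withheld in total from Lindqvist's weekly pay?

Territorial Income Tax: taxable = 2150.00 Cr − 1×280.00 Cr = 1870.00 Cr
  128.70 Cr + 22% × (1870.00 Cr − 1100.00 Cr) = 128.70 Cr + 22% × 770.00 Cr = 298.10 Cr
Medical Insurance Levy: 1.52% × 2150.00 Cr = 32.68 Cr
Total: 298.10 Cr + 32.68 Cr = 330.78 Cr

330.78 Cr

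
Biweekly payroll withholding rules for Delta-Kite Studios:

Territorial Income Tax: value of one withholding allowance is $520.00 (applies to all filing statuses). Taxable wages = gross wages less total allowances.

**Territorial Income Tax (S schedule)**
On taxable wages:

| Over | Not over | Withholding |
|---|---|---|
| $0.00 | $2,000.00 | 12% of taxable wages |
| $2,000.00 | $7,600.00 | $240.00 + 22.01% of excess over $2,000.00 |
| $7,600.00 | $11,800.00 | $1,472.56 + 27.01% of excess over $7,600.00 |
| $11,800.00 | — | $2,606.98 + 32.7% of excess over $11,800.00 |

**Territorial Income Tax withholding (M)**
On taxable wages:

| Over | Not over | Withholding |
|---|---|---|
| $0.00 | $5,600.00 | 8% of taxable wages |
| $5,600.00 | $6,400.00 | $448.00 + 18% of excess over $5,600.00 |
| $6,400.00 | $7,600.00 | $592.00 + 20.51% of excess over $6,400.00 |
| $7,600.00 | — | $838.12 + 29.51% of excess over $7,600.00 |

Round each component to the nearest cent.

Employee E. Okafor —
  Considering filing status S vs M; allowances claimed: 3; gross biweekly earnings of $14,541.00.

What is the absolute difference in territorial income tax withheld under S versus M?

$567.12

Territorial Income Tax (S): taxable = $14,541.00 − 3×$520.00 = $12,981.00
  $2,606.98 + 32.7% × ($12,981.00 − $11,800.00) = $2,606.98 + 32.7% × $1,181.00 = $2,993.17
Territorial Income Tax (M): taxable = $14,541.00 − 3×$520.00 = $12,981.00
  $838.12 + 29.51% × ($12,981.00 − $7,600.00) = $838.12 + 29.51% × $5,381.00 = $2,426.05
Difference: |$2,993.17 − $2,426.05| = $567.12 (higher under S)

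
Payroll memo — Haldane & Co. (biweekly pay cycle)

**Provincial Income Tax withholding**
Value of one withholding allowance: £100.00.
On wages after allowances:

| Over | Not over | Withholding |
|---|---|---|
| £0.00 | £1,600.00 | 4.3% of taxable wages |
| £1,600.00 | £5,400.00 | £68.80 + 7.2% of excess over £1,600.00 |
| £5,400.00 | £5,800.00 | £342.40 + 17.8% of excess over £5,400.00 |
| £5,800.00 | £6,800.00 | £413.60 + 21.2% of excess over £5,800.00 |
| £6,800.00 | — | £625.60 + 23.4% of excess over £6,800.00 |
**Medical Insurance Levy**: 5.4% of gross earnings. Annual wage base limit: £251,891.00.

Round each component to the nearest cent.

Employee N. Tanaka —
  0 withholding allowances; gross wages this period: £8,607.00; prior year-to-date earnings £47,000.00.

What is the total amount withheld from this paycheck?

Provincial Income Tax: taxable = £8,607.00
  £625.60 + 23.4% × (£8,607.00 − £6,800.00) = £625.60 + 23.4% × £1,807.00 = £1,048.44
Medical Insurance Levy: 5.4% × £8,607.00 = £464.78
Total: £1,048.44 + £464.78 = £1,513.22

£1,513.22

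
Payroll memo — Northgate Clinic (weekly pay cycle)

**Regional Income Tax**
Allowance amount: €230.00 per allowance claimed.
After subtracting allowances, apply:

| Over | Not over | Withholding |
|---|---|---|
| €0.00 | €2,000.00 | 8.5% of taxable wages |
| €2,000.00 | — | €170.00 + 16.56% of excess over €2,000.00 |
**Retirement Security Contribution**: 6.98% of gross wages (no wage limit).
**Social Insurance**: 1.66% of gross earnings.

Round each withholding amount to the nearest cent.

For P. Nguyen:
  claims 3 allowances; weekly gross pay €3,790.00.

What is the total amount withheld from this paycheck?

Regional Income Tax: taxable = €3,790.00 − 3×€230.00 = €3,100.00
  €170.00 + 16.56% × (€3,100.00 − €2,000.00) = €170.00 + 16.56% × €1,100.00 = €352.16
Retirement Security Contribution: 6.98% × €3,790.00 = €264.54
Social Insurance: 1.66% × €3,790.00 = €62.91
Total: €352.16 + €264.54 + €62.91 = €679.61

€679.61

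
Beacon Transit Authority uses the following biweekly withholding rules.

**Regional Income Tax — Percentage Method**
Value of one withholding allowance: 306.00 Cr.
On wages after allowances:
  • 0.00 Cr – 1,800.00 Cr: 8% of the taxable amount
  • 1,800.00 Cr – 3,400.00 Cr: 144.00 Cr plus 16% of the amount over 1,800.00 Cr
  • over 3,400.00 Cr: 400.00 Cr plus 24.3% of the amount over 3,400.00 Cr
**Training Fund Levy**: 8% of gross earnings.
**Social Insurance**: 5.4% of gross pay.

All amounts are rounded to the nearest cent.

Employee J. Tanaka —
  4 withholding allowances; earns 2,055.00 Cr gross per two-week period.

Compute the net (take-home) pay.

1,713.15 Cr

Regional Income Tax: taxable = 2,055.00 Cr − 4×306.00 Cr = 831.00 Cr
  8% × 831.00 Cr = 66.48 Cr
Training Fund Levy: 8% × 2,055.00 Cr = 164.40 Cr
Social Insurance: 5.4% × 2,055.00 Cr = 110.97 Cr
Total withheld: 66.48 Cr + 164.40 Cr + 110.97 Cr = 341.85 Cr
Net pay: 2,055.00 Cr − 341.85 Cr = 1,713.15 Cr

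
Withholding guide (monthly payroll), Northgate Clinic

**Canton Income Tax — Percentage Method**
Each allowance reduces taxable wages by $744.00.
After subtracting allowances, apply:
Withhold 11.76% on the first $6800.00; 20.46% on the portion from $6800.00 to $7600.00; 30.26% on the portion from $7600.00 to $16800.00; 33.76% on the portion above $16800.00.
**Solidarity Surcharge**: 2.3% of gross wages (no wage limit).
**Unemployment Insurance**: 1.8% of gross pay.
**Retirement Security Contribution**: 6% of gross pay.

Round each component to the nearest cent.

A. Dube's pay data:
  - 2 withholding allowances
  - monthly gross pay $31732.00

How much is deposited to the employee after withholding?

$20241.09

Canton Income Tax: taxable = $31732.00 − 2×$744.00 = $30244.00
  $3747.28 + 33.76% × ($30244.00 − $16800.00) = $3747.28 + 33.76% × $13444.00 = $8285.97
Solidarity Surcharge: 2.3% × $31732.00 = $729.84
Unemployment Insurance: 1.8% × $31732.00 = $571.18
Retirement Security Contribution: 6% × $31732.00 = $1903.92
Total withheld: $8285.97 + $729.84 + $571.18 + $1903.92 = $11490.91
Net pay: $31732.00 − $11490.91 = $20241.09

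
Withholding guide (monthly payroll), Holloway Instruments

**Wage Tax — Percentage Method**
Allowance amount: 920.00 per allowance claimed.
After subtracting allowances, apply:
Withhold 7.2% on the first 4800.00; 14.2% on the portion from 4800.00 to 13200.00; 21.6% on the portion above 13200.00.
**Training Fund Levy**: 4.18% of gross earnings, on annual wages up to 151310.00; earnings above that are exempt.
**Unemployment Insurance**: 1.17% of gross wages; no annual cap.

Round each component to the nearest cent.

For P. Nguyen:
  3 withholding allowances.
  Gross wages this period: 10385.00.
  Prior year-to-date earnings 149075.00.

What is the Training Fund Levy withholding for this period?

Training Fund Levy: cap 151310.00 − YTD 149075.00 = 2235.00 subject; 4.18% × 2235.00 = 93.42

93.42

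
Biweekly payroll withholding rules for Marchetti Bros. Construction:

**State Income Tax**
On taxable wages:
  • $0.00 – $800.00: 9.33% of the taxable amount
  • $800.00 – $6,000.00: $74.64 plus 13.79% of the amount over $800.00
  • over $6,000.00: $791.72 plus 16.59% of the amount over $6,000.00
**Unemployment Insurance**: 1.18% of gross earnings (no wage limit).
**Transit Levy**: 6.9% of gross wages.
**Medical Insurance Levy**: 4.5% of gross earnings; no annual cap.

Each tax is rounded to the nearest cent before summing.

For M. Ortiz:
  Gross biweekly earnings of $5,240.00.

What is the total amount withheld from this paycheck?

$1,346.11

State Income Tax: taxable = $5,240.00
  $74.64 + 13.79% × ($5,240.00 − $800.00) = $74.64 + 13.79% × $4,440.00 = $686.92
Unemployment Insurance: 1.18% × $5,240.00 = $61.83
Transit Levy: 6.9% × $5,240.00 = $361.56
Medical Insurance Levy: 4.5% × $5,240.00 = $235.80
Total: $686.92 + $61.83 + $361.56 + $235.80 = $1,346.11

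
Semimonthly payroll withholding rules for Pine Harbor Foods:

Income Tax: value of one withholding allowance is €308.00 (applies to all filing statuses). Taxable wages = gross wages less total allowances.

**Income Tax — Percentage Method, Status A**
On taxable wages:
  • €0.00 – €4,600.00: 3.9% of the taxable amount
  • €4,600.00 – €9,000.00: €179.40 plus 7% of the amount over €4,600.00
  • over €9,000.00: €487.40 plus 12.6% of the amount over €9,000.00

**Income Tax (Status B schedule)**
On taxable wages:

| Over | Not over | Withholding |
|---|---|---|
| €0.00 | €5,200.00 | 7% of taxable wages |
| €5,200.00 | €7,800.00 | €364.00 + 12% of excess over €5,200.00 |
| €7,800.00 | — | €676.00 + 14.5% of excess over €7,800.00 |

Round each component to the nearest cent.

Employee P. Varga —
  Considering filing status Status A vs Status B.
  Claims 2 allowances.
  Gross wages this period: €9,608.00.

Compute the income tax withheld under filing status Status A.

€486.84

Income Tax (Status A): taxable = €9,608.00 − 2×€308.00 = €8,992.00
  €179.40 + 7% × (€8,992.00 − €4,600.00) = €179.40 + 7% × €4,392.00 = €486.84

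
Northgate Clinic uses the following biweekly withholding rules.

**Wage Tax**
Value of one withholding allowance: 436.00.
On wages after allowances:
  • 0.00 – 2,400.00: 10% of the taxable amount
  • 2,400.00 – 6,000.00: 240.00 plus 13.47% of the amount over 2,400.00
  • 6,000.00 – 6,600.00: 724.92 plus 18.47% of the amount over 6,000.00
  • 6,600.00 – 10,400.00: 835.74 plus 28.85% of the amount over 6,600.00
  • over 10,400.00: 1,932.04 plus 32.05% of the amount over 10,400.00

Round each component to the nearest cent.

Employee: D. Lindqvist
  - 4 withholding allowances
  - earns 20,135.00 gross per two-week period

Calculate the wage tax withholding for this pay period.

4,493.16

Wage Tax: taxable = 20,135.00 − 4×436.00 = 18,391.00
  1,932.04 + 32.05% × (18,391.00 − 10,400.00) = 1,932.04 + 32.05% × 7,991.00 = 4,493.16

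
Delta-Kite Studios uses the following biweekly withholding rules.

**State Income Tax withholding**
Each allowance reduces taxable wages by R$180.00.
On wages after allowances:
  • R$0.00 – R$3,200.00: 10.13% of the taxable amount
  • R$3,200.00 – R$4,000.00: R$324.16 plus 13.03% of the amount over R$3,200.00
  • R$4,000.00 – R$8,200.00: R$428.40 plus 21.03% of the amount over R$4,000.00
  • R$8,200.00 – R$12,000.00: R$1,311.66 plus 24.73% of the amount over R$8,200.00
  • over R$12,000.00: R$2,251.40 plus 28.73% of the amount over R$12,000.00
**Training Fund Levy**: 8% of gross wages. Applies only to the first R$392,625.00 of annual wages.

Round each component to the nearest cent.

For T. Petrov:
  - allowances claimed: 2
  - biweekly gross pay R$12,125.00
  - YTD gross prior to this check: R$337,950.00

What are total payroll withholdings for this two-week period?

R$3,163.28

State Income Tax: taxable = R$12,125.00 − 2×R$180.00 = R$11,765.00
  R$1,311.66 + 24.73% × (R$11,765.00 − R$8,200.00) = R$1,311.66 + 24.73% × R$3,565.00 = R$2,193.28
Training Fund Levy: 8% × R$12,125.00 = R$970.00
Total: R$2,193.28 + R$970.00 = R$3,163.28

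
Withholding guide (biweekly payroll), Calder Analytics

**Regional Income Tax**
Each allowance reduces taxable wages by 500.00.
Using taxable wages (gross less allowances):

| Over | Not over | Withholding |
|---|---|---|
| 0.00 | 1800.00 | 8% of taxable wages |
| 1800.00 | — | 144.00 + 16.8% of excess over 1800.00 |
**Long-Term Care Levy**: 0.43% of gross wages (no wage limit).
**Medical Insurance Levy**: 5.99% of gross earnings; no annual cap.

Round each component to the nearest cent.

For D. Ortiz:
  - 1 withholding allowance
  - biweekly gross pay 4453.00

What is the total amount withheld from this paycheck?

Regional Income Tax: taxable = 4453.00 − 1×500.00 = 3953.00
  144.00 + 16.8% × (3953.00 − 1800.00) = 144.00 + 16.8% × 2153.00 = 505.70
Long-Term Care Levy: 0.43% × 4453.00 = 19.15
Medical Insurance Levy: 5.99% × 4453.00 = 266.73
Total: 505.70 + 19.15 + 266.73 = 791.58

791.58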